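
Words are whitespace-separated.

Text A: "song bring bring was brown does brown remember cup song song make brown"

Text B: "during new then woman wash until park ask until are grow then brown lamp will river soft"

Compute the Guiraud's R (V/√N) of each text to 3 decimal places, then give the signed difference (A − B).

A: V=8, N=13, R=2.219
B: V=15, N=17, R=3.638
Difference = 2.219 − 3.638 = -1.419

-1.419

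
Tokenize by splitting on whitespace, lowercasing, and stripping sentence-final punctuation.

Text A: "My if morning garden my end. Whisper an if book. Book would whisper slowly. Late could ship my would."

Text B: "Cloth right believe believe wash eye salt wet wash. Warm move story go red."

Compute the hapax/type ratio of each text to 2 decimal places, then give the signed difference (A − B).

A: hapax=8, V=13, ratio=0.62
B: hapax=10, V=12, ratio=0.83
Difference = 0.62 − 0.83 = -0.21

-0.21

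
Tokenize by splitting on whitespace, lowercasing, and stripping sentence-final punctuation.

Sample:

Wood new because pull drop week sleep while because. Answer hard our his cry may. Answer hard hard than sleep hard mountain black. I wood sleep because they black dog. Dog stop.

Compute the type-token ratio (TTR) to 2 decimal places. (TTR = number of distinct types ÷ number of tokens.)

N = 32 tokens, V = 21 types.
TTR = V / N = 21 / 32 = 0.66

0.66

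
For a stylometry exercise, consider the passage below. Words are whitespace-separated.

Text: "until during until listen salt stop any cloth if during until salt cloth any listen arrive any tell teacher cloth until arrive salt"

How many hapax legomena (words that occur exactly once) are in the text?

Frequencies: until:4, salt:3, any:3, cloth:3, during:2, listen:2, arrive:2, stop:1, if:1, tell:1, teacher:1
Hapax (freq=1): if, stop, teacher, tell

4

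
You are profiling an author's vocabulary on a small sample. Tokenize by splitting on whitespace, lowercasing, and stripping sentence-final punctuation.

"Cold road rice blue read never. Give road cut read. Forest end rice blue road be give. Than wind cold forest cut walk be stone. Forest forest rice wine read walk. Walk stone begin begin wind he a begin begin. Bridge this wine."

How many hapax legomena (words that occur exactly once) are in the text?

7

Frequencies: forest:4, begin:4, road:3, rice:3, read:3, walk:3, cold:2, blue:2, give:2, cut:2, be:2, wind:2, stone:2, wine:2, never:1, end:1, than:1, he:1, a:1, bridge:1, … (1 more, each freq 1)
Hapax (freq=1): a, bridge, end, he, never, than, this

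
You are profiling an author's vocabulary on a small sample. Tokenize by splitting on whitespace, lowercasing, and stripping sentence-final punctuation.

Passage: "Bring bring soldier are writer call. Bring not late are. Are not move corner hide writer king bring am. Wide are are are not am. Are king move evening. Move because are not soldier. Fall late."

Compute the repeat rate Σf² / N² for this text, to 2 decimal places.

0.10

Frequencies: are:8, bring:4, not:4, move:3, soldier:2, writer:2, late:2, king:2, am:2, call:1, corner:1, hide:1, wide:1, evening:1, because:1, fall:1
Σf² = 132; N² = 1296
Repeat rate = 132 / 1296 = 0.10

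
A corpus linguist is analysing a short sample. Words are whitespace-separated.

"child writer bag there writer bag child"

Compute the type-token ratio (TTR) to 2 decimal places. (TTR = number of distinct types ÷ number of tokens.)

0.57

N = 7 tokens, V = 4 types.
TTR = V / N = 4 / 7 = 0.57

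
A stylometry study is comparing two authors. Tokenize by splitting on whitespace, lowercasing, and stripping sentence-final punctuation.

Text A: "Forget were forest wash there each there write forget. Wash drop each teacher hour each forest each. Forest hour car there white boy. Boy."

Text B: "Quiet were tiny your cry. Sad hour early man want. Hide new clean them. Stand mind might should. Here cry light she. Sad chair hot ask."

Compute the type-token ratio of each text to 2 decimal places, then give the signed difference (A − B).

TTR(A) = 13/24 = 0.54
TTR(B) = 24/26 = 0.92
Difference = 0.54 − 0.92 = -0.38

-0.38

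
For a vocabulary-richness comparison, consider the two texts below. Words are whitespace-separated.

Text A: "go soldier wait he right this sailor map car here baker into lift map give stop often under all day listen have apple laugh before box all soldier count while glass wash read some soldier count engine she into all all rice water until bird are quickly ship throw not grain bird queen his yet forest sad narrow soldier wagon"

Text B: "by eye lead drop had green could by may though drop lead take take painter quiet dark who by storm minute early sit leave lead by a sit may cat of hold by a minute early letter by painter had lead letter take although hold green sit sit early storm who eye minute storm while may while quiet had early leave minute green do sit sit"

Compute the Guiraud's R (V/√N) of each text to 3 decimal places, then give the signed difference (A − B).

A: V=50, N=60, R=6.455
B: V=27, N=66, R=3.323
Difference = 6.455 − 3.323 = 3.132

3.132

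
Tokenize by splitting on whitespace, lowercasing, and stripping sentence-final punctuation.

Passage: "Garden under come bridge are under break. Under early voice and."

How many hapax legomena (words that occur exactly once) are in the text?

Frequencies: under:3, garden:1, come:1, bridge:1, are:1, break:1, early:1, voice:1, and:1
Hapax (freq=1): and, are, break, bridge, come, early, garden, voice

8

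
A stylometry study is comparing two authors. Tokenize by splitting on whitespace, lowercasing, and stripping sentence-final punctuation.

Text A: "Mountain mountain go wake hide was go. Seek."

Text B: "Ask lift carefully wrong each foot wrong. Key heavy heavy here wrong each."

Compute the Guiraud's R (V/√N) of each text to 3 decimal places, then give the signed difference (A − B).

A: V=6, N=8, R=2.121
B: V=9, N=13, R=2.496
Difference = 2.121 − 2.496 = -0.375

-0.375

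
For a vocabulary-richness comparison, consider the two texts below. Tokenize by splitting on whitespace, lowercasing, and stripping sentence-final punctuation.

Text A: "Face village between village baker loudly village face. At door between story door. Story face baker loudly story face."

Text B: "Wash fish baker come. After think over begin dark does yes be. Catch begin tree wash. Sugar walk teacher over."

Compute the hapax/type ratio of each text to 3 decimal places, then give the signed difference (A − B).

A: hapax=1, V=8, ratio=0.125
B: hapax=14, V=17, ratio=0.824
Difference = 0.125 − 0.824 = -0.699

-0.699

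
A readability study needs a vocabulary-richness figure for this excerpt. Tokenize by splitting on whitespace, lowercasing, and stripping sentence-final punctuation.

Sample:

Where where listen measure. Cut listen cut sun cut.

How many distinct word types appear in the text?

Distinct types: {cut, listen, measure, sun, where}
V = 5

5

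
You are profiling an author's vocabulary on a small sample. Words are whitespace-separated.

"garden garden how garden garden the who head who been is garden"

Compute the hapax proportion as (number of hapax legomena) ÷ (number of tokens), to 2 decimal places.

Frequencies: garden:5, who:2, how:1, the:1, head:1, been:1, is:1
Hapax count = 5; token count = 12.
Ratio = 5 / 12 = 0.42

0.42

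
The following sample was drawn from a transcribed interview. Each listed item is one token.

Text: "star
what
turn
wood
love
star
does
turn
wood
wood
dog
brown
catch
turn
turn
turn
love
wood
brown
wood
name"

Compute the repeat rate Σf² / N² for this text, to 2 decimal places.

Frequencies: turn:5, wood:5, star:2, love:2, brown:2, what:1, does:1, dog:1, catch:1, name:1
Σf² = 67; N² = 441
Repeat rate = 67 / 441 = 0.15

0.15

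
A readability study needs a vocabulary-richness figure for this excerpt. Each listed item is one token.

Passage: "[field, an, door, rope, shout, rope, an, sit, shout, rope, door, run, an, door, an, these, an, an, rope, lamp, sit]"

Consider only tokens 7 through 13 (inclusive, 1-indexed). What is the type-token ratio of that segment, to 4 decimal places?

0.8571

Segment tokens 7–13: an, sit, shout, rope, door, run, an
Segment N = 7, segment V = 6.
TTR = 6 / 7 = 0.8571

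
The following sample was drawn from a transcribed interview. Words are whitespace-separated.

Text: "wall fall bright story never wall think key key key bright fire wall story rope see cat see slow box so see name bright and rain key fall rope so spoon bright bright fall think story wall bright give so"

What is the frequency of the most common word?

Frequencies: bright:6, wall:4, key:4, fall:3, story:3, see:3, so:3, think:2, rope:2, never:1, fire:1, cat:1, slow:1, box:1, name:1, and:1, rain:1, spoon:1, give:1
Most common: 'bright' with frequency 6.

6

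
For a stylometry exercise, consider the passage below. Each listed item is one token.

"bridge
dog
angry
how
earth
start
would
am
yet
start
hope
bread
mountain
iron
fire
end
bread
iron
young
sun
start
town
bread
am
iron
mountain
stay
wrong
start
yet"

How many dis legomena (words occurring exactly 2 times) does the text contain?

3

Frequencies: start:4, bread:3, iron:3, am:2, yet:2, mountain:2, bridge:1, dog:1, angry:1, how:1, earth:1, would:1, hope:1, fire:1, end:1, young:1, sun:1, town:1, stay:1, wrong:1
Words with frequency 2: am, mountain, yet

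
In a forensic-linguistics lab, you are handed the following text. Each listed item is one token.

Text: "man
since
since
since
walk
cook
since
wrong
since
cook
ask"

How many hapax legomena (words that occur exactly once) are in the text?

Frequencies: since:5, cook:2, man:1, walk:1, wrong:1, ask:1
Hapax (freq=1): ask, man, walk, wrong

4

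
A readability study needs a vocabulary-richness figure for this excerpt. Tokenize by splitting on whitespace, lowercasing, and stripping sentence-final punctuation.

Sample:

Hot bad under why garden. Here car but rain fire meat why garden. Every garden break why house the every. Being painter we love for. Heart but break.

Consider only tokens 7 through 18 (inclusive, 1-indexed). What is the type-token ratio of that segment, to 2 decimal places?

0.83

Segment tokens 7–18: car, but, rain, fire, meat, why, garden, every, garden, break, why, house
Segment N = 12, segment V = 10.
TTR = 10 / 12 = 0.83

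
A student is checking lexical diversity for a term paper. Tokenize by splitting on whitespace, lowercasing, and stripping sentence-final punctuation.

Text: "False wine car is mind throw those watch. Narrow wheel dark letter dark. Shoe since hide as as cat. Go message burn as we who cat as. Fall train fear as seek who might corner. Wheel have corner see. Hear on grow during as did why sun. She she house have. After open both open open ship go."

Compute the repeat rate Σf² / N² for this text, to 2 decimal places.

Frequencies: as:6, open:3, wheel:2, dark:2, cat:2, go:2, who:2, corner:2, have:2, she:2, false:1, wine:1, car:1, is:1, mind:1, throw:1, those:1, watch:1, narrow:1, letter:1, … (23 more, each freq 1)
Σf² = 110; N² = 3364
Repeat rate = 110 / 3364 = 0.03

0.03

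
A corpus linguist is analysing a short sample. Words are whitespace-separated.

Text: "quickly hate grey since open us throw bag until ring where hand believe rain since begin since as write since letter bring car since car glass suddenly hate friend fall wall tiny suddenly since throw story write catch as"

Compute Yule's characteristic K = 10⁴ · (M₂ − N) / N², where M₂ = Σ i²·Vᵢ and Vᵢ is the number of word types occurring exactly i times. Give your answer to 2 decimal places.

276.13

Frequencies: since:6, hate:2, throw:2, as:2, write:2, car:2, suddenly:2, quickly:1, grey:1, open:1, us:1, bag:1, until:1, ring:1, where:1, hand:1, believe:1, rain:1, begin:1, letter:1, … (8 more, each freq 1)
N = 39. Frequency spectrum: V_1=21, V_2=6, V_6=1
M₂ = 1²·21 + 2²·6 + 6²·1 = 81
K = 10000 × (81 − 39) / 39² = 276.13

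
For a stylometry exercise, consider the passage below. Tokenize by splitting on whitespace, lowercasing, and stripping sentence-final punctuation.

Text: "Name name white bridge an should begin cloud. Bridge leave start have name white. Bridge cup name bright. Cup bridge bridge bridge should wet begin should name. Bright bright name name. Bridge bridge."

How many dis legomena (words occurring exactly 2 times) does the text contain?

Frequencies: bridge:8, name:7, should:3, bright:3, white:2, begin:2, cup:2, an:1, cloud:1, leave:1, start:1, have:1, wet:1
Words with frequency 2: begin, cup, white

3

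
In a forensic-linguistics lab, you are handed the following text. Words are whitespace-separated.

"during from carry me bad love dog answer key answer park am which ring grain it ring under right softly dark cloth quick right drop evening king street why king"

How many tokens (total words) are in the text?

Tokens: during, from, carry, me, bad, love, dog, answer, key, answer, park, am, which, ring, grain, it, ring, under, right, softly, dark, cloth, quick, right, drop, evening, king, street, why, king
N = 30

30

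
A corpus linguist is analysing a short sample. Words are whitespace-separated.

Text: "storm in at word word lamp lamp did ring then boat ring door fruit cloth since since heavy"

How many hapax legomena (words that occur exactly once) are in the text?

10

Frequencies: word:2, lamp:2, ring:2, since:2, storm:1, in:1, at:1, did:1, then:1, boat:1, door:1, fruit:1, cloth:1, heavy:1
Hapax (freq=1): at, boat, cloth, did, door, fruit, heavy, in, storm, then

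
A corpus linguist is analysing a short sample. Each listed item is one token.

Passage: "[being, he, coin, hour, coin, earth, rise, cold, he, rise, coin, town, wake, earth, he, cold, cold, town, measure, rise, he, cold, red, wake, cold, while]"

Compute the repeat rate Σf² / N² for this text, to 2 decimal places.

Frequencies: cold:5, he:4, coin:3, rise:3, earth:2, town:2, wake:2, being:1, hour:1, measure:1, red:1, while:1
Σf² = 76; N² = 676
Repeat rate = 76 / 676 = 0.11

0.11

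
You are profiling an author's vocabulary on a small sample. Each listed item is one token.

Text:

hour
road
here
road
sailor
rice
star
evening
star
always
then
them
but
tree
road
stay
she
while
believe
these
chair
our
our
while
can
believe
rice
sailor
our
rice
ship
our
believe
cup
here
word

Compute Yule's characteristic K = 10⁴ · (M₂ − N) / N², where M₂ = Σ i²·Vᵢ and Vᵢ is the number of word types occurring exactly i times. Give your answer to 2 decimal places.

293.21

Frequencies: our:4, road:3, rice:3, believe:3, here:2, sailor:2, star:2, while:2, hour:1, evening:1, always:1, then:1, them:1, but:1, tree:1, stay:1, she:1, these:1, chair:1, can:1, … (3 more, each freq 1)
N = 36. Frequency spectrum: V_1=15, V_2=4, V_3=3, V_4=1
M₂ = 1²·15 + 2²·4 + 3²·3 + 4²·1 = 74
K = 10000 × (74 − 36) / 36² = 293.21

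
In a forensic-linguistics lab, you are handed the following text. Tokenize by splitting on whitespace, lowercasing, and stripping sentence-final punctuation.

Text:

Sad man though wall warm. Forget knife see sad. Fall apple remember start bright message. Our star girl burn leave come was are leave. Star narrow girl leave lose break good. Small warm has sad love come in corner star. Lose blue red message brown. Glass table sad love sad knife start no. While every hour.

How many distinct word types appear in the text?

Distinct types: {apple, are, blue, break, bright, brown, burn, come, corner, every, fall, forget, girl, glass, good, has, hour, in, knife, leave, lose, love, man, message, narrow, no, our, red, remember, sad, see, small, star, start, table, though, wall, warm, was, while}
V = 40

40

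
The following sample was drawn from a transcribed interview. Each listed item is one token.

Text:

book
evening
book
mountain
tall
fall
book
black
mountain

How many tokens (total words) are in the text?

Tokens: book, evening, book, mountain, tall, fall, book, black, mountain
N = 9

9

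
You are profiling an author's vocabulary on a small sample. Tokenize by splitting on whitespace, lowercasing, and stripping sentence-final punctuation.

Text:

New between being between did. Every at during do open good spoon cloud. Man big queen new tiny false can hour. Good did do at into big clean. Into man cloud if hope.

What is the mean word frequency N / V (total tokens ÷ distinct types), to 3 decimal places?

1.435

N = 33 tokens, V = 23 types.
Mean frequency = N / V = 33 / 23 = 1.435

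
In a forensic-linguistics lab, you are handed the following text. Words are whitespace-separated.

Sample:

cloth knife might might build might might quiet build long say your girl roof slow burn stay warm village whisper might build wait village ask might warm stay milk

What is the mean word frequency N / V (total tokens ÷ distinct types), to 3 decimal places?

N = 29 tokens, V = 19 types.
Mean frequency = N / V = 29 / 19 = 1.526

1.526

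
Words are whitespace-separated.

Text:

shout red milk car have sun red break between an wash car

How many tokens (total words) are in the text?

Tokens: shout, red, milk, car, have, sun, red, break, between, an, wash, car
N = 12

12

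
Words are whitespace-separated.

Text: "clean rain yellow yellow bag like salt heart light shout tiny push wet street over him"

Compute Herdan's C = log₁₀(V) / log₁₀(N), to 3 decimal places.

N = 16, V = 15.
log₁₀(V) = 1.176091, log₁₀(N) = 1.204120
C = 1.176091 / 1.204120 = 0.977

0.977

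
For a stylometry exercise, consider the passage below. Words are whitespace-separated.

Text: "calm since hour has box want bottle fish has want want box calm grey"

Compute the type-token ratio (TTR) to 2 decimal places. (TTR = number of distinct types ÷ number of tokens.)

N = 14 tokens, V = 9 types.
TTR = V / N = 9 / 14 = 0.64

0.64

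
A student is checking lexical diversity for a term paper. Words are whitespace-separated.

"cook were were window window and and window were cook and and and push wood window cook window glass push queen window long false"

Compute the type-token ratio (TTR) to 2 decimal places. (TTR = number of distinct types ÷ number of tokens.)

0.42

N = 24 tokens, V = 10 types.
TTR = V / N = 10 / 24 = 0.42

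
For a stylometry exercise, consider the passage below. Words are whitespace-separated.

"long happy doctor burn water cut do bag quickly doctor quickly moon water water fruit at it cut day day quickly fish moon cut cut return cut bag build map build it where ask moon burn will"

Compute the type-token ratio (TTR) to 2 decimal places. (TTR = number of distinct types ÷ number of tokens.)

0.57

N = 37 tokens, V = 21 types.
TTR = V / N = 21 / 37 = 0.57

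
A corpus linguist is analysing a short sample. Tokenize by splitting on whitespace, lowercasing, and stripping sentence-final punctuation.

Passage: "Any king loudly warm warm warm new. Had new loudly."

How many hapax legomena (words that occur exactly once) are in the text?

3

Frequencies: warm:3, loudly:2, new:2, any:1, king:1, had:1
Hapax (freq=1): any, had, king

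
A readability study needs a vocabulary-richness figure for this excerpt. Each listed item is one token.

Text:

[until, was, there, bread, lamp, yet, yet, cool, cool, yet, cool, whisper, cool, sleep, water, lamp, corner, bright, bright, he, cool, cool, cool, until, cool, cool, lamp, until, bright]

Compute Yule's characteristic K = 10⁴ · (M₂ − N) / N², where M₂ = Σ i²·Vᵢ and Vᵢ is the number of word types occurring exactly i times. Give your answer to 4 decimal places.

1141.4982

Frequencies: cool:9, until:3, lamp:3, yet:3, bright:3, was:1, there:1, bread:1, whisper:1, sleep:1, water:1, corner:1, he:1
N = 29. Frequency spectrum: V_1=8, V_3=4, V_9=1
M₂ = 1²·8 + 3²·4 + 9²·1 = 125
K = 10000 × (125 − 29) / 29² = 1141.4982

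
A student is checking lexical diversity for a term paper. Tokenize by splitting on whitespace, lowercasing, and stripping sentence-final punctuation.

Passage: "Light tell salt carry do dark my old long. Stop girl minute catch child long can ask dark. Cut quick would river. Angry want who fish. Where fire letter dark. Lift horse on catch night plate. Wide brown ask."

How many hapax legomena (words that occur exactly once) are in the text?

30

Frequencies: dark:3, long:2, catch:2, ask:2, light:1, tell:1, salt:1, carry:1, do:1, my:1, old:1, stop:1, girl:1, minute:1, child:1, can:1, cut:1, quick:1, would:1, river:1, … (14 more, each freq 1)
Hapax (freq=1): angry, brown, can, carry, child, cut, do, fire, fish, girl, horse, letter, lift, light, minute, my, night, old, on, plate, quick, river, salt, stop, tell, want, where, who, wide, would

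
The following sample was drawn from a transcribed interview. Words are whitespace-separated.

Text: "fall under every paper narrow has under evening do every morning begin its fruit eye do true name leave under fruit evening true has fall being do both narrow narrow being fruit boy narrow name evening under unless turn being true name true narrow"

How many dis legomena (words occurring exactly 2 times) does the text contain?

3

Frequencies: narrow:5, under:4, true:4, evening:3, do:3, fruit:3, name:3, being:3, fall:2, every:2, has:2, paper:1, morning:1, begin:1, its:1, eye:1, leave:1, both:1, boy:1, unless:1, … (1 more, each freq 1)
Words with frequency 2: every, fall, has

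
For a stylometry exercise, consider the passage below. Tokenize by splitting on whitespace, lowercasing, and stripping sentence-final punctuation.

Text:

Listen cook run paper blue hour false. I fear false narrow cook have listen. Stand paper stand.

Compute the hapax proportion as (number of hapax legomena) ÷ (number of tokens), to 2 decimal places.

0.41

Frequencies: listen:2, cook:2, paper:2, false:2, stand:2, run:1, blue:1, hour:1, i:1, fear:1, narrow:1, have:1
Hapax count = 7; token count = 17.
Ratio = 7 / 17 = 0.41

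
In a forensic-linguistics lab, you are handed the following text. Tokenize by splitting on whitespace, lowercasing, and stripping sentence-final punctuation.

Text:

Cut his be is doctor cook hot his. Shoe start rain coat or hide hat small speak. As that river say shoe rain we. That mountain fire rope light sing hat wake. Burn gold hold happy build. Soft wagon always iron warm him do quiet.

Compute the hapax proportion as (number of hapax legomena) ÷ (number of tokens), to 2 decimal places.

0.78

Frequencies: his:2, shoe:2, rain:2, hat:2, that:2, cut:1, be:1, is:1, doctor:1, cook:1, hot:1, start:1, coat:1, or:1, hide:1, small:1, speak:1, as:1, river:1, say:1, … (20 more, each freq 1)
Hapax count = 35; token count = 45.
Ratio = 35 / 45 = 0.78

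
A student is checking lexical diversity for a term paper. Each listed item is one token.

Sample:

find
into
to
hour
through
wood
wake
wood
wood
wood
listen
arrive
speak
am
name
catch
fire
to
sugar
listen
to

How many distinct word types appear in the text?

15

Distinct types: {am, arrive, catch, find, fire, hour, into, listen, name, speak, sugar, through, to, wake, wood}
V = 15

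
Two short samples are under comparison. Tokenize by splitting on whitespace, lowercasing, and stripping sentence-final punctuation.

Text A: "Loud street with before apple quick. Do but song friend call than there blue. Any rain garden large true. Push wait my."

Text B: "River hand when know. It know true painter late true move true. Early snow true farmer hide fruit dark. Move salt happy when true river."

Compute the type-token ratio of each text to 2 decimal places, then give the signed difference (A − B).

0.32

TTR(A) = 22/22 = 1.00
TTR(B) = 17/25 = 0.68
Difference = 1.00 − 0.68 = 0.32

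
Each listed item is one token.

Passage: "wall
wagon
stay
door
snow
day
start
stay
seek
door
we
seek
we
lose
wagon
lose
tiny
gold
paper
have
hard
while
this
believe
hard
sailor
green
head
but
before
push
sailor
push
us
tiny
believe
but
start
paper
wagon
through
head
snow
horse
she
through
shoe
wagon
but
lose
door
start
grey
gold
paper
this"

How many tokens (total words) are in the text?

Tokens: wall, wagon, stay, door, snow, day, start, stay, seek, door, we, seek, we, lose, wagon, lose, tiny, gold, paper, have, hard, while, this, believe, hard, sailor, green, head, but, before, push, sailor, push, us, tiny, believe, but, start, paper, wagon, through, head, snow, horse, she, through, shoe, wagon, but, lose, door, start, grey, gold, paper, this
N = 56

56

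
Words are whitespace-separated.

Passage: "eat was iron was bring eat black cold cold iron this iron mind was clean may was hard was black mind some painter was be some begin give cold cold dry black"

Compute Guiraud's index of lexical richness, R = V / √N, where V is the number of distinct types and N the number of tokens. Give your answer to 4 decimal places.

3.0052

N = 32, V = 17.
√N = 5.656854
R = 17 / 5.656854 = 3.0052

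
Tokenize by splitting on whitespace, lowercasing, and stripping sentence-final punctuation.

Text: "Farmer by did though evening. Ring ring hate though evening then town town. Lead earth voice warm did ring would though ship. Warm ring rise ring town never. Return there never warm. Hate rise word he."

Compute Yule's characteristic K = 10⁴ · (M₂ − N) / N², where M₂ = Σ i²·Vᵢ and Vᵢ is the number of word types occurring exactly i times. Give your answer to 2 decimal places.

370.37

Frequencies: ring:5, though:3, town:3, warm:3, did:2, evening:2, hate:2, rise:2, never:2, farmer:1, by:1, then:1, lead:1, earth:1, voice:1, would:1, ship:1, return:1, there:1, word:1, … (1 more, each freq 1)
N = 36. Frequency spectrum: V_1=12, V_2=5, V_3=3, V_5=1
M₂ = 1²·12 + 2²·5 + 3²·3 + 5²·1 = 84
K = 10000 × (84 − 36) / 36² = 370.37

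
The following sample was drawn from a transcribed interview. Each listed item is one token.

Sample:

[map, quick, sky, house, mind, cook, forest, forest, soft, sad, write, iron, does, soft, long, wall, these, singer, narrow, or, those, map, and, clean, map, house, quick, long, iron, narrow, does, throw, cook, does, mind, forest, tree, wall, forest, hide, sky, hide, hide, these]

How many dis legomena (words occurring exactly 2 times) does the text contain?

Frequencies: forest:4, map:3, does:3, hide:3, quick:2, sky:2, house:2, mind:2, cook:2, soft:2, iron:2, long:2, wall:2, these:2, narrow:2, sad:1, write:1, singer:1, or:1, those:1, … (4 more, each freq 1)
Words with frequency 2: cook, house, iron, long, mind, narrow, quick, sky, soft, these, wall

11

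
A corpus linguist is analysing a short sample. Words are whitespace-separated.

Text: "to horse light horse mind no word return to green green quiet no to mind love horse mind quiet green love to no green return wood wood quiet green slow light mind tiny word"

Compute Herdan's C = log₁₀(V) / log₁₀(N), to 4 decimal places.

N = 34, V = 13.
log₁₀(V) = 1.113943, log₁₀(N) = 1.531479
C = 1.113943 / 1.531479 = 0.7274

0.7274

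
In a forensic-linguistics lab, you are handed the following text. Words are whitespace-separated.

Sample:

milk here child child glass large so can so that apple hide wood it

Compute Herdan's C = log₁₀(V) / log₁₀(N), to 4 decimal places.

0.9416

N = 14, V = 12.
log₁₀(V) = 1.079181, log₁₀(N) = 1.146128
C = 1.079181 / 1.146128 = 0.9416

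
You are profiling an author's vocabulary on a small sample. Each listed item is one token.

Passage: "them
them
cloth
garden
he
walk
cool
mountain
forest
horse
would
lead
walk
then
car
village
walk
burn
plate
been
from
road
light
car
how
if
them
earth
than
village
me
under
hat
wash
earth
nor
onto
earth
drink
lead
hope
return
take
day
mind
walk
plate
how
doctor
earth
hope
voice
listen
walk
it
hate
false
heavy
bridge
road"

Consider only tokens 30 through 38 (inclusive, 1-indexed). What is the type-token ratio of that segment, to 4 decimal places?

0.8889

Segment tokens 30–38: village, me, under, hat, wash, earth, nor, onto, earth
Segment N = 9, segment V = 8.
TTR = 8 / 9 = 0.8889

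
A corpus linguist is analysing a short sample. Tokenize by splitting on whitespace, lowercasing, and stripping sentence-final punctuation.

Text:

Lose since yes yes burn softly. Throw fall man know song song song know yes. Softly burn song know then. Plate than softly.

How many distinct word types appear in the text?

13

Distinct types: {burn, fall, know, lose, man, plate, since, softly, song, than, then, throw, yes}
V = 13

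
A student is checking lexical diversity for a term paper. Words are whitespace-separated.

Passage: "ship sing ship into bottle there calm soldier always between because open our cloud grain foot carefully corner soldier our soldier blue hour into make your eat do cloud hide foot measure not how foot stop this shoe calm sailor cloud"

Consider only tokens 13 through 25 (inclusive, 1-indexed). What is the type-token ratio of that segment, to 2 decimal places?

Segment tokens 13–25: our, cloud, grain, foot, carefully, corner, soldier, our, soldier, blue, hour, into, make
Segment N = 13, segment V = 11.
TTR = 11 / 13 = 0.85

0.85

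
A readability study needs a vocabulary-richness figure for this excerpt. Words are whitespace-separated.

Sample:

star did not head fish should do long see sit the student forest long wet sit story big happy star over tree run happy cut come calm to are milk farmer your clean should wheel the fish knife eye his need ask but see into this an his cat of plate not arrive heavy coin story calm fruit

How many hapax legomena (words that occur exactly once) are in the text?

Frequencies: star:2, not:2, fish:2, should:2, long:2, see:2, sit:2, the:2, story:2, happy:2, calm:2, his:2, did:1, head:1, do:1, student:1, forest:1, wet:1, big:1, over:1, … (26 more, each freq 1)
Hapax (freq=1): an, are, arrive, ask, big, but, cat, clean, coin, come, cut, did, do, eye, farmer, forest, fruit, head, heavy, into, knife, milk, need, of, over, plate, run, student, this, to, tree, wet, wheel, your

34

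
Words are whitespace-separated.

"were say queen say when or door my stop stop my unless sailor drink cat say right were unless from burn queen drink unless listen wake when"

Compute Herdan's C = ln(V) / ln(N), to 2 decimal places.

0.86

N = 27, V = 17.
ln(V) = 2.833213, ln(N) = 3.295837
C = 2.833213 / 3.295837 = 0.86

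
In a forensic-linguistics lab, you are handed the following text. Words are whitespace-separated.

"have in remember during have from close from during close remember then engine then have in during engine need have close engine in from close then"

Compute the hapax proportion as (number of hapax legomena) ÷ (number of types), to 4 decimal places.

Frequencies: have:4, close:4, in:3, during:3, from:3, then:3, engine:3, remember:2, need:1
Hapax count = 1; type count = 9.
Ratio = 1 / 9 = 0.1111

0.1111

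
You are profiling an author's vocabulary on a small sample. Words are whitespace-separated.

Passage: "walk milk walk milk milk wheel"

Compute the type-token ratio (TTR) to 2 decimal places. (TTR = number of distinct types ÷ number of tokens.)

N = 6 tokens, V = 3 types.
TTR = V / N = 3 / 6 = 0.50

0.50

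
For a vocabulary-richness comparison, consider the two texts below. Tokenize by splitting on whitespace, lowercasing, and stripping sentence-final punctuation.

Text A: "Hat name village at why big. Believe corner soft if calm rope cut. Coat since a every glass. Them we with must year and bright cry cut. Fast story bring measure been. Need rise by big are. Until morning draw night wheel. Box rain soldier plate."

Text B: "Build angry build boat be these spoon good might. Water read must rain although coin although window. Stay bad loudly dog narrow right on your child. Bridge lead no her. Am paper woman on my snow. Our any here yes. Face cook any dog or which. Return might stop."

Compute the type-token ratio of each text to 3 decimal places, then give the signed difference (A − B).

0.079

TTR(A) = 44/46 = 0.957
TTR(B) = 43/49 = 0.878
Difference = 0.957 − 0.878 = 0.079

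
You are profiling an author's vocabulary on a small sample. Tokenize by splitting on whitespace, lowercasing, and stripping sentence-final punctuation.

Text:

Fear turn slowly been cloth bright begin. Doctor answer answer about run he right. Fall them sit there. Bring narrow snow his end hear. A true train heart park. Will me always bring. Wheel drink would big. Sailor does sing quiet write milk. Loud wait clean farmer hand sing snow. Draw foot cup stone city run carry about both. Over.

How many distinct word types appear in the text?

Distinct types: {a, about, always, answer, been, begin, big, both, bright, bring, carry, city, clean, cloth, cup, doctor, does, draw, drink, end, fall, farmer, fear, foot, hand, he, hear, heart, his, loud, me, milk, narrow, over, park, quiet, right, run, sailor, sing, sit, slowly, snow, stone, them, there, train, true, turn, wait, wheel, will, would, write}
V = 54

54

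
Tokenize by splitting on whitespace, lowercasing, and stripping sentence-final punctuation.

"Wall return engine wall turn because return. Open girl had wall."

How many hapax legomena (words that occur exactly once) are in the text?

Frequencies: wall:3, return:2, engine:1, turn:1, because:1, open:1, girl:1, had:1
Hapax (freq=1): because, engine, girl, had, open, turn

6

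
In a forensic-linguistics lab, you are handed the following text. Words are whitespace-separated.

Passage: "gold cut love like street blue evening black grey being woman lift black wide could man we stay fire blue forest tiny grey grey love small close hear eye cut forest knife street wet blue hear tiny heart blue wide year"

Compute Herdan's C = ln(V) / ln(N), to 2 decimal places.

N = 41, V = 28.
ln(V) = 3.332205, ln(N) = 3.713572
C = 3.332205 / 3.713572 = 0.90

0.90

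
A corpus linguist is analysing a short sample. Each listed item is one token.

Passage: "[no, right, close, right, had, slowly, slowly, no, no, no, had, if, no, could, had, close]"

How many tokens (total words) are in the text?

16

Tokens: no, right, close, right, had, slowly, slowly, no, no, no, had, if, no, could, had, close
N = 16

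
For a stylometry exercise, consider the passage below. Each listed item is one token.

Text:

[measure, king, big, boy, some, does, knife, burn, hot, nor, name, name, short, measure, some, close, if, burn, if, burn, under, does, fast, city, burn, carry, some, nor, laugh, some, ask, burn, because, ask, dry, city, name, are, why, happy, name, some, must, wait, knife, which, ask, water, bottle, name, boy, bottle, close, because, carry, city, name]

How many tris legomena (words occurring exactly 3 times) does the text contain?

2

Frequencies: name:6, some:5, burn:5, city:3, ask:3, measure:2, boy:2, does:2, knife:2, nor:2, close:2, if:2, carry:2, because:2, bottle:2, king:1, big:1, hot:1, short:1, under:1, … (10 more, each freq 1)
Words with frequency 3: ask, city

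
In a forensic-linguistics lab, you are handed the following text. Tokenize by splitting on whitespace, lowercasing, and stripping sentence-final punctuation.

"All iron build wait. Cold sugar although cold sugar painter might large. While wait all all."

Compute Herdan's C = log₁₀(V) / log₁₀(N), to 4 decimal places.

0.8649

N = 16, V = 11.
log₁₀(V) = 1.041393, log₁₀(N) = 1.204120
C = 1.041393 / 1.204120 = 0.8649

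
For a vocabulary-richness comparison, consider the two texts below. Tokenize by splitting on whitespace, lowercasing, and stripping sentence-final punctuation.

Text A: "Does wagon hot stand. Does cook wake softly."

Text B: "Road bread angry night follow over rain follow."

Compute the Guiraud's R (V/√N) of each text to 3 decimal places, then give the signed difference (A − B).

A: V=7, N=8, R=2.475
B: V=7, N=8, R=2.475
Difference = 2.475 − 2.475 = 0.000

0.000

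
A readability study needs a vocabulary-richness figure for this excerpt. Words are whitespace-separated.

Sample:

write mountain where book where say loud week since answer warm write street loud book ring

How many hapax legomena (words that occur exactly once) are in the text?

8

Frequencies: write:2, where:2, book:2, loud:2, mountain:1, say:1, week:1, since:1, answer:1, warm:1, street:1, ring:1
Hapax (freq=1): answer, mountain, ring, say, since, street, warm, week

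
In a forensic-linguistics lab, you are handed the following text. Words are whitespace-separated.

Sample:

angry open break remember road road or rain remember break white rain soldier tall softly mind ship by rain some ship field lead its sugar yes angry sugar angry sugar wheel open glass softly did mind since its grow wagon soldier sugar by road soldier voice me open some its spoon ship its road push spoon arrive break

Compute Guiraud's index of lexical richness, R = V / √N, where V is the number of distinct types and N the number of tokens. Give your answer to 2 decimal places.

4.07

N = 58, V = 31.
√N = 7.615773
R = 31 / 7.615773 = 4.07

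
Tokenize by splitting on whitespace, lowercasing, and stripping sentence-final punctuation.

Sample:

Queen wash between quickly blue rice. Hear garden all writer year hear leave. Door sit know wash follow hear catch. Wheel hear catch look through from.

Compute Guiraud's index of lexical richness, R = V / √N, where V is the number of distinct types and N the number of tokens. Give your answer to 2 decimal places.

N = 26, V = 21.
√N = 5.099020
R = 21 / 5.099020 = 4.12

4.12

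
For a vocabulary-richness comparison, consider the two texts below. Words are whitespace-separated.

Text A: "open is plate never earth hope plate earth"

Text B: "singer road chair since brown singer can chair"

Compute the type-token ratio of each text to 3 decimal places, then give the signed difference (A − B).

TTR(A) = 6/8 = 0.750
TTR(B) = 6/8 = 0.750
Difference = 0.750 − 0.750 = 0.000

0.000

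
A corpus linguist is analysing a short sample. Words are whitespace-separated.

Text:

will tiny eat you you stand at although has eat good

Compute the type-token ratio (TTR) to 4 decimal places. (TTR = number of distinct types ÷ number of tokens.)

N = 11 tokens, V = 9 types.
TTR = V / N = 9 / 11 = 0.8182

0.8182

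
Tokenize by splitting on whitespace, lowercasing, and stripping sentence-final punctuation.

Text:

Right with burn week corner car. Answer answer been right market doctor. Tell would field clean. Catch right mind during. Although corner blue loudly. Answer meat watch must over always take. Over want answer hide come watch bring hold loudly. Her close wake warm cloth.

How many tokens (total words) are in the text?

45

Tokens: right, with, burn, week, corner, car, answer, answer, been, right, market, doctor, tell, would, field, clean, catch, right, mind, during, although, corner, blue, loudly, answer, meat, watch, must, over, always, take, over, want, answer, hide, come, watch, bring, hold, loudly, her, close, wake, warm, cloth
N = 45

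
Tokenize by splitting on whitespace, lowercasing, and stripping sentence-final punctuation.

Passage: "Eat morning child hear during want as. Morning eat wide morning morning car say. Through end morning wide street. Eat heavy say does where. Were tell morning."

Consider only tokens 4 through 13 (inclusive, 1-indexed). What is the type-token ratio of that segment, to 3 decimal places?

0.800

Segment tokens 4–13: hear, during, want, as, morning, eat, wide, morning, morning, car
Segment N = 10, segment V = 8.
TTR = 8 / 10 = 0.800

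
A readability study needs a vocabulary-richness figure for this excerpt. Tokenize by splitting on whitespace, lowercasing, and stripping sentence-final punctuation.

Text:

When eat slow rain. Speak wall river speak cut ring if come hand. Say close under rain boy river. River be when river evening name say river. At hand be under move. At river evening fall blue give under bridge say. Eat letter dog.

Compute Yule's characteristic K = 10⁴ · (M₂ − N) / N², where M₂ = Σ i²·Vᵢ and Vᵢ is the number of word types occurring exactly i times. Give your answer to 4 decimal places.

299.5868

Frequencies: river:6, say:3, under:3, when:2, eat:2, rain:2, speak:2, hand:2, be:2, evening:2, at:2, slow:1, wall:1, cut:1, ring:1, if:1, come:1, close:1, boy:1, name:1, … (7 more, each freq 1)
N = 44. Frequency spectrum: V_1=16, V_2=8, V_3=2, V_6=1
M₂ = 1²·16 + 2²·8 + 3²·2 + 6²·1 = 102
K = 10000 × (102 − 44) / 44² = 299.5868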